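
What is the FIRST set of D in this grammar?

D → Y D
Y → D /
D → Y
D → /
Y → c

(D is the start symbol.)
To compute FIRST(D), examine every production with D on the left-hand side, reading each right-hand side left to right until a non-nullable symbol is reached.

FIRST sets of the other non-terminals involved (by the same procedure, iterated to a fixed point):
  FIRST(Y) = { '/', 'c' }

From D → Y D:
  - Y is a non-terminal: add FIRST(Y) \ {ε} = { '/', 'c' }
    Y is not nullable, so stop
From D → Y:
  - Y is a non-terminal: add FIRST(Y) \ {ε} = { '/', 'c' }
    Y is not nullable, so stop
From D → /:
  - '/' is a terminal: add '/' and stop

Collecting: FIRST(D) = { '/', 'c' }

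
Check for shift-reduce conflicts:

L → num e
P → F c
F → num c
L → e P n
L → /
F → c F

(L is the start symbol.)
No shift-reduce conflicts

A shift-reduce conflict occurs when an LR(0) state has both:
  - a complete (reduce) item [A → α .] (dot at the end), and
  - a shift item [B → β . c γ] (dot before a terminal).

Augment with L' → L and build the canonical LR(0) collection (I0 = CLOSURE({[L' → . L]}), then GOTO on every symbol after a dot until no new states appear). It has 14 states:
  I0: { [L → . /], [L → . e P n], [L → . num e], [L' → . L] }  — shift
  I1: { [L → / .] }  — reduce
  I2: { [L' → L .] }  — accept
  I3: { [F → . c F], [F → . num c], [L → e . P n], [P → . F c] }  — shift
  I4: { [L → num . e] }  — shift
  I5: { [L → num e .] }  — reduce
  I6: { [P → F . c] }  — shift
  I7: { [L → e P . n] }  — shift
  I8: { [F → . c F], [F → . num c], [F → c . F] }  — shift
  I9: { [F → num . c] }  — shift
  I10: { [F → num c .] }  — reduce
  I11: { [F → c F .] }  — reduce
  I12: { [L → e P n .] }  — reduce
  I13: { [P → F c .] }  — reduce

No state contains both a complete item and a shift item.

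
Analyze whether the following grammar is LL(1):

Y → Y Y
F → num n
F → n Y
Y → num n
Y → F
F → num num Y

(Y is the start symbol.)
No. Predict set conflict for Y: { 'num' }

A grammar is LL(1) if for each non-terminal N with multiple productions, the predict sets of those productions are pairwise disjoint, where PREDICT(N → α) = (FIRST(α) \ {ε}) ∪ (FOLLOW(N) if α ⇒* ε).

Relevant sets:
  FIRST(Y) = { 'n', 'num' }
  FIRST(F) = { 'n', 'num' }

For Y:
  PREDICT(Y → Y Y) = { 'n', 'num' }
  PREDICT(Y → num n) = { 'num' }
  PREDICT(Y → F) = { 'n', 'num' }
For F:
  PREDICT(F → num n) = { 'num' }
  PREDICT(F → n Y) = { 'n' }
  PREDICT(F → num num Y) = { 'num' }

Conflict found: Predict set conflict for Y: { 'num' }
The grammar is NOT LL(1).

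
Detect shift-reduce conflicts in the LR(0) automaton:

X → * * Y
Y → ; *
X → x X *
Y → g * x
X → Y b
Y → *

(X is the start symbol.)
Yes — I1: [Y → * .] vs [X → * . * Y]

A shift-reduce conflict occurs when an LR(0) state has both:
  - a complete (reduce) item [A → α .] (dot at the end), and
  - a shift item [B → β . c γ] (dot before a terminal).

Augment with X' → X and build the canonical LR(0) collection (I0 = CLOSURE({[X' → . X]}), then GOTO on every symbol after a dot until no new states appear). It has 16 states:
  I0: { [X → . * * Y], [X → . Y b], [X → . x X *], [X' → . X], [Y → . *], [Y → . ; *], [Y → . g * x] }  — shift
  I1: { [X → * . * Y], [Y → * .] }  — shift, reduce
  I2: { [Y → ; . *] }  — shift
  I3: { [X' → X .] }  — accept
  I4: { [X → Y . b] }  — shift
  I5: { [Y → g . * x] }  — shift
  I6: { [X → . * * Y], [X → . Y b], [X → . x X *], [X → x . X *], [Y → . *], [Y → . ; *], [Y → . g * x] }  — shift
  I7: { [X → x X . *] }  — shift
  I8: { [X → x X * .] }  — reduce
  I9: { [Y → g * . x] }  — shift
  I10: { [Y → g * x .] }  — reduce
  I11: { [X → Y b .] }  — reduce
  I12: { [Y → ; * .] }  — reduce
  I13: { [X → * * . Y], [Y → . *], [Y → . ; *], [Y → . g * x] }  — shift
  I14: { [Y → * .] }  — reduce
  I15: { [X → * * Y .] }  — reduce

I1 contains reduce item [Y → * .] and shift item [X → * . * Y] — shift-reduce conflict.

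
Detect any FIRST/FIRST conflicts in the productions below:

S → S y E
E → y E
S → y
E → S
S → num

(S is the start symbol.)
A FIRST/FIRST conflict occurs when two productions N → α and N → β for the same non-terminal have FIRST(α) ∩ FIRST(β) ≠ ∅ (with ε ∈ FIRST of a nullable right-hand side, so two nullable alternatives also conflict).

FIRST sets of the non-terminals at (or reachable through a nullable prefix from) the front of some alternative:
  FIRST(S) = { 'num', 'y' }

Productions for S:
  S → S y E: FIRST = { 'num', 'y' }
  S → y: FIRST = { 'y' }
  S → num: FIRST = { 'num' }
Productions for E:
  E → y E: FIRST = { 'y' }
  E → S: FIRST = { 'num', 'y' }

Conflict for S: S → S y E and S → y
  Overlap: { 'y' }
Conflict for S: S → S y E and S → num
  Overlap: { 'num' }
Conflict for E: E → y E and E → S
  Overlap: { 'y' }

Answer: Yes. S → S y E / S → y on { 'y' }; S → S y E / S → num on { 'num' }; E → y E / E → S on { 'y' }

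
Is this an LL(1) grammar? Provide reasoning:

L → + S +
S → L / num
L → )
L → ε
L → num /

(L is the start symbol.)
A grammar is LL(1) if for each non-terminal N with multiple productions, the predict sets of those productions are pairwise disjoint, where PREDICT(N → α) = (FIRST(α) \ {ε}) ∪ (FOLLOW(N) if α ⇒* ε).

Relevant sets:
  FOLLOW(L) = { $, '/' }

For L:
  PREDICT(L → '+' S '+') = { '+' }
  PREDICT(L → ')') = { ')' }
  PREDICT(L → ε) = { $, '/' }
  PREDICT(L → num '/') = { 'num' }
S has a single production, so nothing to check there.

All predict sets are disjoint. The grammar IS LL(1).

Answer: Yes, the grammar is LL(1).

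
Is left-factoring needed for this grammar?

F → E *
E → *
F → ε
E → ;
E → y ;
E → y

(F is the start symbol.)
Yes, E has productions with common prefix 'y'

Left-factoring is needed when two productions for the same non-terminal
share a common prefix on the right-hand side.

Productions for F:
  F → E *
  F → ε
Productions for E:
  E → *
  E → ;
  E → y ;
  E → y

Found common prefix 'y' in productions for E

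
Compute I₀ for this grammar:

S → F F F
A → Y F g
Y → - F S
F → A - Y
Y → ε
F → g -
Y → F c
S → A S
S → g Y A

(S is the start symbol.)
{ [A → . Y F g], [F → . A - Y], [F → . g -], [S → . A S], [S → . F F F], [S → . g Y A], [S' → . S], [Y → . - F S], [Y → . F c], [Y → .] }

First, augment the grammar with S' → S
I₀ = CLOSURE({ [S' → . S] }):
  [S' → . S] has the dot before S: add [S → . F F F], [S → . A S], [S → . g Y A]
  [S → . F F F] has the dot before F: add [F → . A - Y], [F → . g -]
  [S → . A S] has the dot before A: add [A → . Y F g]
  [A → . Y F g] has the dot before Y: add [Y → . - F S], [Y → .], [Y → . F c]
No further items can be added.

I₀ = { [A → . Y F g], [F → . A - Y], [F → . g -], [S → . A S], [S → . F F F], [S → . g Y A], [S' → . S], [Y → . - F S], [Y → . F c], [Y → .] }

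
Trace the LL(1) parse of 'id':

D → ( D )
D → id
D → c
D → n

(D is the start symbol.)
Stack is shown with the top on the left.

Stack  Input  Action
--------------------
D $    id $   output D → id
id $   id $   match 'id'
$      $      accept

The string is accepted.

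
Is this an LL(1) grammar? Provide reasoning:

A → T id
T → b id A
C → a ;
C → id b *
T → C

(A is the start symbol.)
Relevant sets:
  FIRST(C) = { 'a', 'id' }

For T:
  PREDICT(T → b id A) = { 'b' }
  PREDICT(T → C) = { 'a', 'id' }
For C:
  PREDICT(C → a ';') = { 'a' }
  PREDICT(C → id b '*') = { 'id' }
A has a single production, so nothing to check there.

All predict sets are disjoint. The grammar IS LL(1).

Answer: Yes, the grammar is LL(1).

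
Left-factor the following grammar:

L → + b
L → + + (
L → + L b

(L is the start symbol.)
Left-factoring transforms A → αβ₁ | αβ₂ into A → αA' and A' → β₁ | β₂
(α is the longest common prefix among the alternatives). Repeat until
no nonterminal has two alternatives with a common prefix.

Round 1: L has alternatives sharing prefix '+'. Introduce L': L → + L'
  Add: L' → b
  Add: L' → + (
  Add: L' → L b

No remaining common prefixes — done.

Resulting grammar:
L → + L'
L' → b
L' → + (
L' → L b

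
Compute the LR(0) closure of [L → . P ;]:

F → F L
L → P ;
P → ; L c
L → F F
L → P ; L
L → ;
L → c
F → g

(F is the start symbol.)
{ [L → . P ;], [P → . ; L c] }

To compute CLOSURE, for each item [A → α.Bβ] where B is a non-terminal, add [B → .γ] for all productions B → γ; repeat for the newly added items until nothing changes.

Start with: [L → . P ;]
  [L → . P ;] has the dot before P: add [P → . ; L c]
No further items can be added.

CLOSURE = { [L → . P ;], [P → . ; L c] }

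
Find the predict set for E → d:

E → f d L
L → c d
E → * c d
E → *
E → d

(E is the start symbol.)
PREDICT(E → d) = (FIRST(RHS) \ {ε}) ∪ (FOLLOW(E) if ε ∈ FIRST(RHS), i.e. RHS ⇒* ε)
FIRST(d) = { 'd' }
ε ∉ FIRST(d), so FOLLOW(E) is not added.
PREDICT(E → d) = { 'd' }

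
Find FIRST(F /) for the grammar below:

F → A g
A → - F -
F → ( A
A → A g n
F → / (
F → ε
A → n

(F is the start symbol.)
FIRST sets of the non-terminals involved (from the grammar, by fixed-point iteration):
  FIRST(F) = { '(', '-', '/', 'n', ε }

To compute FIRST(F /), process the symbols left to right:
Symbol F is a non-terminal. Add FIRST(F) \ {ε} = { '(', '-', '/', 'n' }
F is nullable (ε ∈ FIRST(F)), continue to the next symbol.
Symbol / is a terminal. Add '/' and stop.
FIRST(F /) = { '(', '-', '/', 'n' }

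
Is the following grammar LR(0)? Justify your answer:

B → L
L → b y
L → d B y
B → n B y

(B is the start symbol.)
Yes, the grammar is LR(0)

A grammar is LR(0) if no state in the canonical LR(0) collection has:
  - both a shift item (dot before a terminal) and a complete item (shift-reduce conflict), or
  - two or more complete items (reduce-reduce conflict; the accept item [B' → B .] counts as a complete item here).

Augment with B' → B and build the canonical LR(0) collection (I0 = CLOSURE({[B' → . B]}), then GOTO on every symbol after a dot until no new states appear). It has 11 states:
  I0: { [B → . L], [B → . n B y], [B' → . B], [L → . b y], [L → . d B y] }  — shift
  I1: { [B' → B .] }  — accept
  I2: { [B → L .] }  — reduce
  I3: { [L → b . y] }  — shift
  I4: { [B → . L], [B → . n B y], [L → . b y], [L → . d B y], [L → d . B y] }  — shift
  I5: { [B → . L], [B → . n B y], [B → n . B y], [L → . b y], [L → . d B y] }  — shift
  I6: { [B → n B . y] }  — shift
  I7: { [B → n B y .] }  — reduce
  I8: { [L → d B . y] }  — shift
  I9: { [L → d B y .] }  — reduce
  I10: { [L → b y .] }  — reduce

Every state is either a pure shift/goto state or contains exactly one complete item and nothing to shift — no conflicts. The grammar is LR(0).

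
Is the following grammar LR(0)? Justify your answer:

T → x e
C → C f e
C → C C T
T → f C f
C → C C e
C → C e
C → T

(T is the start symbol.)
A grammar is LR(0) if no state in the canonical LR(0) collection has:
  - both a shift item (dot before a terminal) and a complete item (shift-reduce conflict), or
  - two or more complete items (reduce-reduce conflict; the accept item [T' → T .] counts as a complete item here).

Augment with T' → T and build the canonical LR(0) collection (I0 = CLOSURE({[T' → . T]}), then GOTO on every symbol after a dot until no new states appear). It has 14 states:
  I0: { [T → . f C f], [T → . x e], [T' → . T] }  — shift
  I1: { [T' → T .] }  — accept
  I2: { [C → . C C T], [C → . C C e], [C → . C e], [C → . C f e], [C → . T], [T → . f C f], [T → . x e], [T → f . C f] }  — shift
  I3: { [T → x . e] }  — shift
  I4: { [T → x e .] }  — reduce
  I5: { [C → . C C T], [C → . C C e], [C → . C e], [C → . C f e], [C → . T], [C → C . C T], [C → C . C e], [C → C . e], [C → C . f e], [T → . f C f], [T → . x e], [T → f C . f] }  — shift
  I6: { [C → T .] }  — reduce
  I7: { [C → . C C T], [C → . C C e], [C → . C e], [C → . C f e], [C → . T], [C → C . C T], [C → C . C e], [C → C . e], [C → C . f e], [C → C C . T], [C → C C . e], [T → . f C f], [T → . x e] }  — shift
  I8: { [C → C e .] }  — reduce
  I9: { [C → . C C T], [C → . C C e], [C → . C e], [C → . C f e], [C → . T], [C → C f . e], [T → . f C f], [T → . x e], [T → f . C f], [T → f C f .] }  — shift, reduce
  I10: { [C → C f e .] }  — reduce
  I11: { [C → C C T .], [C → T .] }  — 2 reduces
  I12: { [C → C C e .], [C → C e .] }  — 2 reduces
  I13: { [C → . C C T], [C → . C C e], [C → . C e], [C → . C f e], [C → . T], [C → C f . e], [T → . f C f], [T → . x e], [T → f . C f] }  — shift

Conflict in state I9:
  Shift-reduce conflict between [T → f C f .] and [C → C f . e]
So the grammar is NOT LR(0).

Answer: No. Shift-reduce conflict between [T → f C f .] and [C → C f . e]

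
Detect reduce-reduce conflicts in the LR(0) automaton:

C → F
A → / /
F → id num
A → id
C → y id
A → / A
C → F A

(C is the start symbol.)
Augment with C' → C and build the canonical LR(0) collection (I0 = CLOSURE({[C' → . C]}), then GOTO on every symbol after a dot until no new states appear). It has 12 states:
  I0: { [C → . F A], [C → . F], [C → . y id], [C' → . C], [F → . id num] }  — shift
  I1: { [C' → C .] }  — accept
  I2: { [A → . / /], [A → . / A], [A → . id], [C → F . A], [C → F .] }  — shift, reduce
  I3: { [F → id . num] }  — shift
  I4: { [C → y . id] }  — shift
  I5: { [C → y id .] }  — reduce
  I6: { [F → id num .] }  — reduce
  I7: { [A → . / /], [A → . / A], [A → . id], [A → / . /], [A → / . A] }  — shift
  I8: { [C → F A .] }  — reduce
  I9: { [A → id .] }  — reduce
  I10: { [A → . / /], [A → . / A], [A → . id], [A → / . /], [A → / . A], [A → / / .] }  — shift, reduce
  I11: { [A → / A .] }  — reduce

No state contains more than one complete item.

Answer: No reduce-reduce conflicts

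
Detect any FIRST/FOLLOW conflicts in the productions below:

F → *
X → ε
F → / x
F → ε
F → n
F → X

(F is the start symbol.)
No FIRST/FOLLOW conflicts.

A FIRST/FOLLOW conflict occurs when a non-terminal N has a nullable alternative N → β (β ⇒* ε) and another alternative N → α with FIRST(α) ∩ FOLLOW(N) ≠ ∅: on such a lookahead the parser cannot decide between expanding α and letting N vanish via β.

Nullable non-terminals: F, X.
FIRST sets used below: FIRST(X) = { ε }

F: nullable alternative(s) F → ε, F → X; FOLLOW(F) = { $ }
  F → *: FIRST \ {ε} = { '*' } — disjoint from FOLLOW(F)
  F → / x: FIRST \ {ε} = { '/' } — disjoint from FOLLOW(F)
  F → ε: FIRST \ {ε} = { } — disjoint from FOLLOW(F)
  F → n: FIRST \ {ε} = { 'n' } — disjoint from FOLLOW(F)
  F → X: FIRST \ {ε} = { } — disjoint from FOLLOW(F)
X has a nullable alternative but only one production, so nothing to check.

No FIRST/FOLLOW conflicts found.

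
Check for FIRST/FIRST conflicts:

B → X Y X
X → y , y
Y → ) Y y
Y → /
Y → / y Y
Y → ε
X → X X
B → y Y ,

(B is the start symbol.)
A FIRST/FIRST conflict occurs when two productions N → α and N → β for the same non-terminal have FIRST(α) ∩ FIRST(β) ≠ ∅ (with ε ∈ FIRST of a nullable right-hand side, so two nullable alternatives also conflict).

FIRST sets of the non-terminals at (or reachable through a nullable prefix from) the front of some alternative:
  FIRST(X) = { 'y' }

Productions for B:
  B → X Y X: FIRST = { 'y' }
  B → y Y ,: FIRST = { 'y' }
Productions for X:
  X → y , y: FIRST = { 'y' }
  X → X X: FIRST = { 'y' }
Productions for Y:
  Y → ) Y y: FIRST = { ')' }
  Y → /: FIRST = { '/' }
  Y → / y Y: FIRST = { '/' }
  Y → ε: FIRST = { ε }

Conflict for B: B → X Y X and B → y Y ,
  Overlap: { 'y' }
Conflict for X: X → y , y and X → X X
  Overlap: { 'y' }
Conflict for Y: Y → / and Y → / y Y
  Overlap: { '/' }

Answer: Yes. B → X Y X / B → y Y ',' on { 'y' }; X → y ',' y / X → X X on { 'y' }; Y → '/' / Y → '/' y Y on { '/' }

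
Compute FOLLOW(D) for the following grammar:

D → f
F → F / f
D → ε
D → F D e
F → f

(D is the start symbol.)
{ $, 'e' }

D is the start symbol, so $ ∈ FOLLOW(D).
In D → F D e: D is followed by e, add FIRST(e) \ {ε} = { 'e' }

Taking the union: FOLLOW(D) = { $, 'e' }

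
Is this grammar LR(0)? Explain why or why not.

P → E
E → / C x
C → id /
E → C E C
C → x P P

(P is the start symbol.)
A grammar is LR(0) if no state in the canonical LR(0) collection has:
  - both a shift item (dot before a terminal) and a complete item (shift-reduce conflict), or
  - two or more complete items (reduce-reduce conflict; the accept item [P' → P .] counts as a complete item here).

Augment with P' → P and build the canonical LR(0) collection (I0 = CLOSURE({[P' → . P]}), then GOTO on every symbol after a dot until no new states appear). It has 14 states:
  I0: { [C → . id /], [C → . x P P], [E → . / C x], [E → . C E C], [P → . E], [P' → . P] }  — shift
  I1: { [C → . id /], [C → . x P P], [E → / . C x] }  — shift
  I2: { [C → . id /], [C → . x P P], [E → . / C x], [E → . C E C], [E → C . E C] }  — shift
  I3: { [P → E .] }  — reduce
  I4: { [P' → P .] }  — accept
  I5: { [C → id . /] }  — shift
  I6: { [C → . id /], [C → . x P P], [C → x . P P], [E → . / C x], [E → . C E C], [P → . E] }  — shift
  I7: { [C → . id /], [C → . x P P], [C → x P . P], [E → . / C x], [E → . C E C], [P → . E] }  — shift
  I8: { [C → x P P .] }  — reduce
  I9: { [C → id / .] }  — reduce
  I10: { [C → . id /], [C → . x P P], [E → C E . C] }  — shift
  I11: { [E → C E C .] }  — reduce
  I12: { [E → / C . x] }  — shift
  I13: { [E → / C x .] }  — reduce

Every state is either a pure shift/goto state or contains exactly one complete item and nothing to shift — no conflicts. The grammar is LR(0).

Answer: Yes, the grammar is LR(0)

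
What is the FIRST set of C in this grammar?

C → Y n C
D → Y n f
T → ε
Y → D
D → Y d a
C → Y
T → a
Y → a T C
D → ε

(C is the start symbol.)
To compute FIRST(C), examine every production with C on the left-hand side, reading each right-hand side left to right until a non-nullable symbol is reached.

FIRST sets of the other non-terminals involved (by the same procedure, iterated to a fixed point):
  FIRST(Y) = { 'a', 'd', 'n', ε }

From C → Y n C:
  - Y is a non-terminal: add FIRST(Y) \ {ε} = { 'a', 'd', 'n' }
    Y is nullable, so continue to the next symbol
  - n is a terminal: add 'n' and stop
From C → Y:
  - Y is a non-terminal: add FIRST(Y) \ {ε} = { 'a', 'd', 'n' }
    Y is nullable and nothing follows, so the whole right-hand side can vanish: ε ∈ FIRST(C)

Collecting: FIRST(C) = { 'a', 'd', 'n', ε }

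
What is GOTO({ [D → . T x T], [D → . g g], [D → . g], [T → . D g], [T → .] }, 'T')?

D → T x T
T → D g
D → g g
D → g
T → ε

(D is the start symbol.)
{ [D → T . x T] }

GOTO(I, 'T') = CLOSURE({ [A → αX.β] : [A → α.Xβ] ∈ I, X = 'T' })

Items with dot before 'T', with the dot advanced:
  [D → . T x T] → [D → T . x T]
Closure adds nothing (no advanced item has the dot before a non-terminal).

GOTO = { [D → T . x T] }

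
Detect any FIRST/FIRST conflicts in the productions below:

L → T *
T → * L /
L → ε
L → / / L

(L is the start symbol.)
FIRST sets of the non-terminals at (or reachable through a nullable prefix from) the front of some alternative:
  FIRST(T) = { '*' }

Productions for L:
  L → T *: FIRST = { '*' }
  L → ε: FIRST = { ε }
  L → / / L: FIRST = { '/' }
T has only one production, so no FIRST/FIRST conflict is possible there.

All alternatives of each non-terminal have pairwise disjoint FIRST sets.

Answer: No FIRST/FIRST conflicts.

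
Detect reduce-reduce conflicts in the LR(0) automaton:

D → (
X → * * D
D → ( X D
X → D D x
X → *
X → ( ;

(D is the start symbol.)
Augment with D' → D and build the canonical LR(0) collection (I0 = CLOSURE({[D' → . D]}), then GOTO on every symbol after a dot until no new states appear). It has 13 states:
  I0: { [D → . ( X D], [D → . (], [D' → . D] }  — shift
  I1: { [D → ( . X D], [D → ( .], [D → . ( X D], [D → . (], [X → . ( ;], [X → . * * D], [X → . *], [X → . D D x] }  — shift, reduce
  I2: { [D' → D .] }  — accept
  I3: { [D → ( . X D], [D → ( .], [D → . ( X D], [D → . (], [X → ( . ;], [X → . ( ;], [X → . * * D], [X → . *], [X → . D D x] }  — shift, reduce
  I4: { [X → * . * D], [X → * .] }  — shift, reduce
  I5: { [D → . ( X D], [D → . (], [X → D . D x] }  — shift
  I6: { [D → ( X . D], [D → . ( X D], [D → . (] }  — shift
  I7: { [D → ( X D .] }  — reduce
  I8: { [X → D D . x] }  — shift
  I9: { [X → D D x .] }  — reduce
  I10: { [D → . ( X D], [D → . (], [X → * * . D] }  — shift
  I11: { [X → * * D .] }  — reduce
  I12: { [X → ( ; .] }  — reduce

No state contains more than one complete item.

Answer: No reduce-reduce conflicts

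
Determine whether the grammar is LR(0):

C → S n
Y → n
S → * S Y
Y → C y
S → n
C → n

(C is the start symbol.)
A grammar is LR(0) if no state in the canonical LR(0) collection has:
  - both a shift item (dot before a terminal) and a complete item (shift-reduce conflict), or
  - two or more complete items (reduce-reduce conflict; the accept item [C' → C .] counts as a complete item here).

Augment with C' → C and build the canonical LR(0) collection (I0 = CLOSURE({[C' → . C]}), then GOTO on every symbol after a dot until no new states appear). It has 12 states:
  I0: { [C → . S n], [C → . n], [C' → . C], [S → . * S Y], [S → . n] }  — shift
  I1: { [S → * . S Y], [S → . * S Y], [S → . n] }  — shift
  I2: { [C' → C .] }  — accept
  I3: { [C → S . n] }  — shift
  I4: { [C → n .], [S → n .] }  — 2 reduces
  I5: { [C → S n .] }  — reduce
  I6: { [C → . S n], [C → . n], [S → * S . Y], [S → . * S Y], [S → . n], [Y → . C y], [Y → . n] }  — shift
  I7: { [S → n .] }  — reduce
  I8: { [Y → C . y] }  — shift
  I9: { [S → * S Y .] }  — reduce
  I10: { [C → n .], [S → n .], [Y → n .] }  — 3 reduces
  I11: { [Y → C y .] }  — reduce

Conflict in state I4:
  Reduce-reduce conflict: [C → n .] and [S → n .]
So the grammar is NOT LR(0).

Answer: No. Reduce-reduce conflict: [C → n .] and [S → n .]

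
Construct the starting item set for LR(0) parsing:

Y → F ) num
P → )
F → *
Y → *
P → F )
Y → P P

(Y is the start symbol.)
{ [F → . *], [P → . )], [P → . F )], [Y → . *], [Y → . F ) num], [Y → . P P], [Y' → . Y] }

First, augment the grammar with Y' → Y
I₀ = CLOSURE({ [Y' → . Y] }):
  [Y' → . Y] has the dot before Y: add [Y → . F ) num], [Y → . *], [Y → . P P]
  [Y → . F ) num] has the dot before F: add [F → . *]
  [Y → . P P] has the dot before P: add [P → . )], [P → . F )]
No further items can be added.

I₀ = { [F → . *], [P → . )], [P → . F )], [Y → . *], [Y → . F ) num], [Y → . P P], [Y' → . Y] }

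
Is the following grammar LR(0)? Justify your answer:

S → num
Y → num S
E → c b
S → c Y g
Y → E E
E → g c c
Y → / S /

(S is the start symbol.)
Yes, the grammar is LR(0)

A grammar is LR(0) if no state in the canonical LR(0) collection has:
  - both a shift item (dot before a terminal) and a complete item (shift-reduce conflict), or
  - two or more complete items (reduce-reduce conflict; the accept item [S' → S .] counts as a complete item here).

Augment with S' → S and build the canonical LR(0) collection (I0 = CLOSURE({[S' → . S]}), then GOTO on every symbol after a dot until no new states appear). It has 18 states:
  I0: { [S → . c Y g], [S → . num], [S' → . S] }  — shift
  I1: { [S' → S .] }  — accept
  I2: { [E → . c b], [E → . g c c], [S → c . Y g], [Y → . / S /], [Y → . E E], [Y → . num S] }  — shift
  I3: { [S → num .] }  — reduce
  I4: { [S → . c Y g], [S → . num], [Y → / . S /] }  — shift
  I5: { [E → . c b], [E → . g c c], [Y → E . E] }  — shift
  I6: { [S → c Y . g] }  — shift
  I7: { [E → c . b] }  — shift
  I8: { [E → g . c c] }  — shift
  I9: { [S → . c Y g], [S → . num], [Y → num . S] }  — shift
  I10: { [Y → num S .] }  — reduce
  I11: { [E → g c . c] }  — shift
  I12: { [E → g c c .] }  — reduce
  I13: { [E → c b .] }  — reduce
  I14: { [S → c Y g .] }  — reduce
  I15: { [Y → E E .] }  — reduce
  I16: { [Y → / S . /] }  — shift
  I17: { [Y → / S / .] }  — reduce

Every state is either a pure shift/goto state or contains exactly one complete item and nothing to shift — no conflicts. The grammar is LR(0).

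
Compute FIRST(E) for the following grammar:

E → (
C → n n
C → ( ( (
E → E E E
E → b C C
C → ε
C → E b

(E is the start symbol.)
To compute FIRST(E), examine every production with E on the left-hand side, reading each right-hand side left to right until a non-nullable symbol is reached.

From E → (:
  - '(' is a terminal: add '(' and stop
From E → E E E:
  - E is the symbol being defined: contributes nothing new
    E is not nullable, so stop
From E → b C C:
  - b is a terminal: add 'b' and stop

Collecting: FIRST(E) = { '(', 'b' }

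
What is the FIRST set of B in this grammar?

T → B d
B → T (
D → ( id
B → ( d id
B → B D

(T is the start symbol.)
{ '(' }

To compute FIRST(B), examine every production with B on the left-hand side, reading each right-hand side left to right until a non-nullable symbol is reached.

FIRST sets of the other non-terminals involved (by the same procedure, iterated to a fixed point):
  FIRST(T) = { '(' }

From B → T (:
  - T is a non-terminal: add FIRST(T) \ {ε} = { '(' }
    T is not nullable, so stop
From B → ( d id:
  - '(' is a terminal: add '(' and stop
From B → B D:
  - B is the symbol being defined: contributes nothing new
    B is not nullable, so stop

Collecting: FIRST(B) = { '(' }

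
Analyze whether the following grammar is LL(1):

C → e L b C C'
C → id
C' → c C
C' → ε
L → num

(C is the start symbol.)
A grammar is LL(1) if for each non-terminal N with multiple productions, the predict sets of those productions are pairwise disjoint, where PREDICT(N → α) = (FIRST(α) \ {ε}) ∪ (FOLLOW(N) if α ⇒* ε).

Relevant sets:
  FOLLOW(C') = { $, 'c' }

For C:
  PREDICT(C → e L b C C') = { 'e' }
  PREDICT(C → id) = { 'id' }
For C':
  PREDICT(C' → c C) = { 'c' }
  PREDICT(C' → ε) = { $, 'c' }
L has a single production, so nothing to check there.

Conflict found: Predict set conflict for C': { 'c' }
The grammar is NOT LL(1).

Answer: No. Predict set conflict for C': { 'c' }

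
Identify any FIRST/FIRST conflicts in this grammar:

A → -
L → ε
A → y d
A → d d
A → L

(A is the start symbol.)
A FIRST/FIRST conflict occurs when two productions N → α and N → β for the same non-terminal have FIRST(α) ∩ FIRST(β) ≠ ∅ (with ε ∈ FIRST of a nullable right-hand side, so two nullable alternatives also conflict).

FIRST sets of the non-terminals at (or reachable through a nullable prefix from) the front of some alternative:
  FIRST(L) = { ε }

Productions for A:
  A → -: FIRST = { '-' }
  A → y d: FIRST = { 'y' }
  A → d d: FIRST = { 'd' }
  A → L: FIRST = { ε }
L has only one production, so no FIRST/FIRST conflict is possible there.

All alternatives of each non-terminal have pairwise disjoint FIRST sets.

Answer: No FIRST/FIRST conflicts.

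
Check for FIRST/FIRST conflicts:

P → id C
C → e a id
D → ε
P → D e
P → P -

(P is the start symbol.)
Yes. P → id C / P → P '-' on { 'id' }; P → D e / P → P '-' on { 'e' }

FIRST sets of the non-terminals at (or reachable through a nullable prefix from) the front of some alternative:
  FIRST(D) = { ε }
  FIRST(P) = { 'e', 'id' }

Productions for P:
  P → id C: FIRST = { 'id' }
  P → D e: FIRST = { 'e' }
  P → P -: FIRST = { 'e', 'id' }
C, D have only one production, so no FIRST/FIRST conflict is possible there.

Conflict for P: P → id C and P → P -
  Overlap: { 'id' }
Conflict for P: P → D e and P → P -
  Overlap: { 'e' }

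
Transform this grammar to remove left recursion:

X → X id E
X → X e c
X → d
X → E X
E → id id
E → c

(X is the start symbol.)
X is directly left-recursive. The standard transformation for
  A → A α₁ | ... | A α_m | β₁ | ... | β_n
is
  A  → β₁ A' | ... | β_n A'
  A' → α₁ A' | ... | α_m A' | ε

X → d becomes X → d X'
X → E X becomes X → E X X'
X → X id E becomes X' → id E X'
X → X e c becomes X' → e c X'
Add X' → ε

Productions for other non-terminals are unchanged:
  E → id id
  E → c

Resulting grammar:
X → d X'
X → E X X'
X' → id E X'
X' → e c X'
X' → ε
E → id id
E → c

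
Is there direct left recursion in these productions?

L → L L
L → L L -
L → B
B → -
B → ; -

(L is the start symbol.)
Direct left recursion occurs when N → N α for some non-terminal N (the right-hand side begins with the left-hand side itself).

L → L L: LEFT RECURSIVE (starts with L)
L → L L -: LEFT RECURSIVE (starts with L)
L → B: starts with B
B → -: starts with '-'
B → ; -: starts with ';'

The grammar has direct left recursion on: L.

Answer: Yes, L is left-recursive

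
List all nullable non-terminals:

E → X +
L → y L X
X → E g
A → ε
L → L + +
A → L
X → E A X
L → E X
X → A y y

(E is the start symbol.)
{ 'A' }

ε-productions: A → ε
So A is immediately nullable.
No further non-terminal can be added: every production for the remaining non-terminals contains a terminal or a non-nullable non-terminal.
Nullable = { 'A' }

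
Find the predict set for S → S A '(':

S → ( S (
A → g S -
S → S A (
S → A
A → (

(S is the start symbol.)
{ '(', 'g' }

PREDICT(S → S A '(') = (FIRST(RHS) \ {ε}) ∪ (FOLLOW(S) if ε ∈ FIRST(RHS), i.e. RHS ⇒* ε)
FIRST(S) = { '(', 'g' }
FIRST(S A '(') = { '(', 'g' }
ε ∉ FIRST(S A '('), so FOLLOW(S) is not added.
PREDICT(S → S A '(') = { '(', 'g' }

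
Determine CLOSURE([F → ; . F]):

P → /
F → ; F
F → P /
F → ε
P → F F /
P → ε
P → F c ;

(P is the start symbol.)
{ [F → . ; F], [F → . P /], [F → .], [F → ; . F], [P → . /], [P → . F F /], [P → . F c ;], [P → .] }

Start with: [F → ; . F]
  [F → ; . F] has the dot before F: add [F → . ; F], [F → . P /], [F → .]
  [F → . P /] has the dot before P: add [P → . /], [P → . F F /], [P → .], [P → . F c ;]
No further items can be added.

CLOSURE = { [F → . ; F], [F → . P /], [F → .], [F → ; . F], [P → . /], [P → . F F /], [P → . F c ;], [P → .] }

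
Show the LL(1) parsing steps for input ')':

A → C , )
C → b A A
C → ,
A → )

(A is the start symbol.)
LL(1) parsing maintains a stack (initially the start symbol over $) and the input. At each step: if the stack top is a terminal, match it against the current input token; if it is a non-terminal N, replace it with the RHS of M[N, lookahead] (the unique production whose predict set contains the lookahead).

Stack is shown with the top on the left.

Stack  Input  Action
--------------------
A $    ) $    output A → )
) $    ) $    match ')'
$      $      accept

The string is accepted.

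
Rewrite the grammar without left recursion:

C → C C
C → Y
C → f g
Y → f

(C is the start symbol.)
C → Y C'
C → f g C'
C' → C C'
C' → ε
Y → f

C is directly left-recursive. The standard transformation for
  A → A α₁ | ... | A α_m | β₁ | ... | β_n
is
  A  → β₁ A' | ... | β_n A'
  A' → α₁ A' | ... | α_m A' | ε

C → Y becomes C → Y C'
C → f g becomes C → f g C'
C → C C becomes C' → C C'
Add C' → ε

Productions for other non-terminals are unchanged:
  Y → f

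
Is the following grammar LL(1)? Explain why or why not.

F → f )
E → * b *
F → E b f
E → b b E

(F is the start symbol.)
Relevant sets:
  FIRST(E) = { '*', 'b' }

For F:
  PREDICT(F → f ')') = { 'f' }
  PREDICT(F → E b f) = { '*', 'b' }
For E:
  PREDICT(E → '*' b '*') = { '*' }
  PREDICT(E → b b E) = { 'b' }

All predict sets are disjoint. The grammar IS LL(1).

Answer: Yes, the grammar is LL(1).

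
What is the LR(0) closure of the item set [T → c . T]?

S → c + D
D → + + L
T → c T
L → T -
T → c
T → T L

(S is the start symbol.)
Start with: [T → c . T]
  [T → c . T] has the dot before T: add [T → . c T], [T → . c], [T → . T L]
No further items can be added.

CLOSURE = { [T → . T L], [T → . c T], [T → . c], [T → c . T] }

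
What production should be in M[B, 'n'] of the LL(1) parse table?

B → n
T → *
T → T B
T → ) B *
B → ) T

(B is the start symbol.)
B → n

To find M[B, 'n'], we find productions for B where 'n' is in the predict set (PREDICT(N → α) = (FIRST(α) \ {ε}) ∪ (FOLLOW(N) if α ⇒* ε)).

B → n: PREDICT = { 'n' }
  'n' is in predict set, so this production goes in M[B, 'n']
B → ) T: PREDICT = { ')' }

M[B, 'n'] = B → n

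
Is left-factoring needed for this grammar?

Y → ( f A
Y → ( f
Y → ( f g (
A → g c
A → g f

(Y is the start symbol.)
Yes, Y has productions with common prefix '( f'; A has productions with common prefix 'g'

Left-factoring is needed when two productions for the same non-terminal
share a common prefix on the right-hand side.

Productions for Y:
  Y → ( f A
  Y → ( f
  Y → ( f g (
Productions for A:
  A → g c
  A → g f

Found common prefix '( f' in productions for Y
Found common prefix 'g' in productions for A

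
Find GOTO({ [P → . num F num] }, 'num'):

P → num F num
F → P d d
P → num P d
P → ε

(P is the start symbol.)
{ [F → . P d d], [P → . num F num], [P → . num P d], [P → .], [P → num . F num] }

GOTO(I, 'num') = CLOSURE({ [A → αX.β] : [A → α.Xβ] ∈ I, X = 'num' })

Items with dot before 'num', with the dot advanced:
  [P → . num F num] → [P → num . F num]
Closure of the advanced items:
  [P → num . F num] has the dot before F: add [F → . P d d]
  [F → . P d d] has the dot before P: add [P → . num F num], [P → . num P d], [P → .]

GOTO = { [F → . P d d], [P → . num F num], [P → . num P d], [P → .], [P → num . F num] }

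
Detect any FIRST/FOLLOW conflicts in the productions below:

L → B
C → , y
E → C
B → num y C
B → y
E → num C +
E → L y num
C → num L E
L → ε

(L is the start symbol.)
Yes. L → B with FOLLOW(L) on { 'num', 'y' }

A FIRST/FOLLOW conflict occurs when a non-terminal N has a nullable alternative N → β (β ⇒* ε) and another alternative N → α with FIRST(α) ∩ FOLLOW(N) ≠ ∅: on such a lookahead the parser cannot decide between expanding α and letting N vanish via β.

Nullable non-terminals: L.
FIRST sets used below: FIRST(B) = { 'num', 'y' }

L: nullable alternative(s) L → ε; FOLLOW(L) = { $, ',', 'num', 'y' }
  L → B: FIRST \ {ε} = { 'num', 'y' } — overlaps FOLLOW(L) on { 'num', 'y' }: CONFLICT
  L → ε: FIRST \ {ε} = { } — this is the only nullable alternative, skip

B, C, E have no nullable alternative, so no FIRST/FOLLOW check is needed there.

So the grammar has 1 FIRST/FOLLOW conflict (marked CONFLICT above).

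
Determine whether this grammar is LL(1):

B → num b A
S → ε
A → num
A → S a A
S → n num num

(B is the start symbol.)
Relevant sets:
  FIRST(S) = { 'n', ε }
  FOLLOW(S) = { 'a' }

For S:
  PREDICT(S → ε) = { 'a' }
  PREDICT(S → n num num) = { 'n' }
For A:
  PREDICT(A → num) = { 'num' }
  PREDICT(A → S a A) = { 'a', 'n' }
B has a single production, so nothing to check there.

All predict sets are disjoint. The grammar IS LL(1).

Answer: Yes, the grammar is LL(1).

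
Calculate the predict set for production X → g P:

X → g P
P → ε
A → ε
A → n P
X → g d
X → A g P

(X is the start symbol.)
{ 'g' }

PREDICT(X → g P) = (FIRST(RHS) \ {ε}) ∪ (FOLLOW(X) if ε ∈ FIRST(RHS), i.e. RHS ⇒* ε)
FIRST(g P) = { 'g' }
ε ∉ FIRST(g P), so FOLLOW(X) is not added.
PREDICT(X → g P) = { 'g' }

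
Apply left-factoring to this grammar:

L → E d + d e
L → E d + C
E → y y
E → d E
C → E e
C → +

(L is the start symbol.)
Left-factoring transforms A → αβ₁ | αβ₂ into A → αA' and A' → β₁ | β₂
(α is the longest common prefix among the alternatives). Repeat until
no nonterminal has two alternatives with a common prefix.

Round 1: L has alternatives sharing prefix 'E d +'. Introduce L': L → E d + L'
  Add: L' → d e
  Add: L' → C

No remaining common prefixes — done.

Resulting grammar:
L → E d + L'
L' → d e
L' → C
E → y y
E → d E
C → E e
C → +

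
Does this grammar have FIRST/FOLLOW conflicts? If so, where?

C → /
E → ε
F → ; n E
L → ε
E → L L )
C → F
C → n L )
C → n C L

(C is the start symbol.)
A FIRST/FOLLOW conflict occurs when a non-terminal N has a nullable alternative N → β (β ⇒* ε) and another alternative N → α with FIRST(α) ∩ FOLLOW(N) ≠ ∅: on such a lookahead the parser cannot decide between expanding α and letting N vanish via β.

Nullable non-terminals: E, L.
FIRST sets used below: FIRST(L) = { ε }

E: nullable alternative(s) E → ε; FOLLOW(E) = { $ }
  E → ε: FIRST \ {ε} = { } — this is the only nullable alternative, skip
  E → L L ): FIRST \ {ε} = { ')' } — disjoint from FOLLOW(E)
L has a nullable alternative but only one production, so nothing to check.

C, F have no nullable alternative, so no FIRST/FOLLOW check is needed there.

No FIRST/FOLLOW conflicts found.

Answer: No FIRST/FOLLOW conflicts.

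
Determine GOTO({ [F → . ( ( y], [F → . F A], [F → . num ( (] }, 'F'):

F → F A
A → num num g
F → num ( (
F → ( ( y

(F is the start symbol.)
{ [A → . num num g], [F → F . A] }

GOTO(I, 'F') = CLOSURE({ [A → αX.β] : [A → α.Xβ] ∈ I, X = 'F' })

Items with dot before 'F', with the dot advanced:
  [F → . F A] → [F → F . A]
Closure of the advanced items:
  [F → F . A] has the dot before A: add [A → . num num g]

GOTO = { [A → . num num g], [F → F . A] }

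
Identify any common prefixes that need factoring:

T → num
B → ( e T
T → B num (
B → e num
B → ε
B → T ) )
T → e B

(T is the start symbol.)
Left-factoring is needed when two productions for the same non-terminal
share a common prefix on the right-hand side.

Productions for T:
  T → num
  T → B num (
  T → e B
Productions for B:
  B → ( e T
  B → e num
  B → ε
  B → T ) )

No common prefixes found.

Answer: No, left-factoring is not needed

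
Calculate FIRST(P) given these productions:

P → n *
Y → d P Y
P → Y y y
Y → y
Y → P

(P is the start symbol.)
To compute FIRST(P), examine every production with P on the left-hand side, reading each right-hand side left to right until a non-nullable symbol is reached.

FIRST sets of the other non-terminals involved (by the same procedure, iterated to a fixed point):
  FIRST(Y) = { 'd', 'n', 'y' }

From P → n *:
  - n is a terminal: add 'n' and stop
From P → Y y y:
  - Y is a non-terminal: add FIRST(Y) \ {ε} = { 'd', 'n', 'y' }
    Y is not nullable, so stop

Collecting: FIRST(P) = { 'd', 'n', 'y' }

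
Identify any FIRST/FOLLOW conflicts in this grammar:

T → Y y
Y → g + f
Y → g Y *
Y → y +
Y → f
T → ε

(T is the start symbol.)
A FIRST/FOLLOW conflict occurs when a non-terminal N has a nullable alternative N → β (β ⇒* ε) and another alternative N → α with FIRST(α) ∩ FOLLOW(N) ≠ ∅: on such a lookahead the parser cannot decide between expanding α and letting N vanish via β.

Nullable non-terminals: T.
FIRST sets used below: FIRST(Y) = { 'f', 'g', 'y' }

T: nullable alternative(s) T → ε; FOLLOW(T) = { $ }
  T → Y y: FIRST \ {ε} = { 'f', 'g', 'y' } — disjoint from FOLLOW(T)
  T → ε: FIRST \ {ε} = { } — this is the only nullable alternative, skip

Y has no nullable alternative, so no FIRST/FOLLOW check is needed there.

No FIRST/FOLLOW conflicts found.

Answer: No FIRST/FOLLOW conflicts.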